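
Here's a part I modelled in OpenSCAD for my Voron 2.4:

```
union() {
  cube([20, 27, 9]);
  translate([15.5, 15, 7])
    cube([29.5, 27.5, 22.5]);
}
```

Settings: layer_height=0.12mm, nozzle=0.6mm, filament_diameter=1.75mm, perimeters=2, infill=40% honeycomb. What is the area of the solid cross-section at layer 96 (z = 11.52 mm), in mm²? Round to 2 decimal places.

At z = 11.52 mm: the cube does not reach this height (z outside [0, 9]); the cube at (15.5, 15) (footprint 29.5×27.5) is included at this height (area 811.25 mm²); Taking the union: only the 29.5×27.5 cube at (15.5, 15) is present, so the union is just that shape — area = 811.25 mm². Overall, the cross-section is a single solid region. Net area = 811.25 mm².

811.25 mm²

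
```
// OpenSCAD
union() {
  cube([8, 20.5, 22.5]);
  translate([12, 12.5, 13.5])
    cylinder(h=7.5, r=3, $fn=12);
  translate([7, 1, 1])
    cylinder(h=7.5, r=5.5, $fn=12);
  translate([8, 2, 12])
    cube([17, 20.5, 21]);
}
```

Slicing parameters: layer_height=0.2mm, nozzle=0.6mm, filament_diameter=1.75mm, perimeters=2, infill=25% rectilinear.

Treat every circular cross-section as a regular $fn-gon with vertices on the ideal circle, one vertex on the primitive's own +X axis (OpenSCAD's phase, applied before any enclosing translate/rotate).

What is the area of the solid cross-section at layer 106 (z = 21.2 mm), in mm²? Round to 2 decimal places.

At z = 21.2 mm: the cube is present — its section is the full 8×20.5 rectangle (area 164.00 mm²); the cylinder at (12, 12.5) is absent (z outside [13.5, 21]); the cylinder at (7, 1) is not intersected at this z (z outside [1, 8.5]); the 17×20.5 cube at (8, 2) contributes its full rectangle (area 348.50 mm²); Combining (union): the 2 present regions share edge segments without overlapping in area, so areas simply add but the touching pieces fuse into one outline (the shared edge portions become interior and drop out of the boundary) — area = 512.50 mm². Overall, the cross-section is a single solid region. Net area = 512.50 mm².

512.50 mm²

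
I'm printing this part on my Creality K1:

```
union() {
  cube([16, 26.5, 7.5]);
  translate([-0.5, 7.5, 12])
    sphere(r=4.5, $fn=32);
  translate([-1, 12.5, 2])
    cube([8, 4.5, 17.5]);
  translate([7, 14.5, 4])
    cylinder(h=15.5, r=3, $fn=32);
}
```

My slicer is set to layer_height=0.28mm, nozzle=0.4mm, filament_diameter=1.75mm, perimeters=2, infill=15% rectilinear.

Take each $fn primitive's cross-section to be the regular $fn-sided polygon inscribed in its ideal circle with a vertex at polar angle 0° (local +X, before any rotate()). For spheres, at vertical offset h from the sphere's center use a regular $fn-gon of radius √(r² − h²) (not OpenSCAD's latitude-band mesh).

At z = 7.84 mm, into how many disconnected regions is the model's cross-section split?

2

At z = 7.84 mm: the cube is not intersected at this z (z outside [0, 7.5]); the r=4.5 sphere at (-0.5, 7.5) slices to a regular 32-gon of circumradius 1.716 (√(r²−h²) with h=4.16 from center); the cube at (-1, 12.5) is present — its section is the full 8×4.5 rectangle; the r=3 cylinder at (7, 14.5) contributes a regular 32-gon of circumradius 3; Taking the union: the regions partially overlap (shared area 11.98 mm²), so overlapping operands fuse into one piece — 2 connected regions. The result has 2 disconnected regions.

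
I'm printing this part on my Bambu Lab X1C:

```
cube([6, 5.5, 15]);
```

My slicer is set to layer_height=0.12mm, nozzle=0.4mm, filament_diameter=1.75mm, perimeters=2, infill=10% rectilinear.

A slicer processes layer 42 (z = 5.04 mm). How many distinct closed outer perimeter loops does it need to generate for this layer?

1

At z = 5.04 mm: the cube is present — its section is the full 6×5.5 rectangle. The result has 1 disconnected region.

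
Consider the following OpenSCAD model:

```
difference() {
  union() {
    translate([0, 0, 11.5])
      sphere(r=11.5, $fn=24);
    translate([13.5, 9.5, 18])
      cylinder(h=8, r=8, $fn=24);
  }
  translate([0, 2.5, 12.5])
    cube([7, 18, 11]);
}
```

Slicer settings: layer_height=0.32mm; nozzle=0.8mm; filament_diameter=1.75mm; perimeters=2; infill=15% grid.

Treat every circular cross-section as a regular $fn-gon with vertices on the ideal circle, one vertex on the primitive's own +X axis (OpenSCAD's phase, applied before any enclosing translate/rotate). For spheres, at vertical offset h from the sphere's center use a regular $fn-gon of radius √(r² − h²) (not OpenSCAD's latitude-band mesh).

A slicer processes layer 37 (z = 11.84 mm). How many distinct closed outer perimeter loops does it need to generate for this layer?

1

At z = 11.84 mm: the r=11.5 sphere contributes a regular 24-gon of circumradius √(11.5²−0.34²) = 11.495; the cylinder at (13.5, 9.5) does not reach this height (z outside [18, 26]); Combining (union): only the r=11.5 sphere is present, so the union is just that shape — 1 connected region; the cube at (0, 2.5) does not reach this height (z outside [12.5, 23.5]); Taking the first minus the rest: none of the subtracted shapes is present at this height, so that combined region is unchanged — 1 connected region. The result has 1 disconnected region.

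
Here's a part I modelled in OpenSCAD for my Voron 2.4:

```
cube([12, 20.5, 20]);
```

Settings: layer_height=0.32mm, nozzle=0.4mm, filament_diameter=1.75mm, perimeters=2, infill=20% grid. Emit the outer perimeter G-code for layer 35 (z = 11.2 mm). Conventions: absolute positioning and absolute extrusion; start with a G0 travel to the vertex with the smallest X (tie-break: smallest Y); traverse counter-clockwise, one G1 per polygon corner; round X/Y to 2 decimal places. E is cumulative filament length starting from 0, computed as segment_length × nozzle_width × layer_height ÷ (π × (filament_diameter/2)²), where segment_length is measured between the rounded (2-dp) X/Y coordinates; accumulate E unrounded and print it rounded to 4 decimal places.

At z = 11.2 mm: the 12×20.5 cube contributes its full rectangle. The outline is a single polygon with 4 vertices. Extrusion per mm of travel: 0.4 × 0.32 / (π × 0.875²) = 0.053216. Accumulating E over each segment gives final E = 3.4591.

G0 X0.00 Y0.00 Z11.20
G1 X12.00 Y0.00 E0.6386
G1 X12.00 Y20.50 E1.7295
G1 X0.00 Y20.50 E2.3681
G1 X0.00 Y0.00 E3.4591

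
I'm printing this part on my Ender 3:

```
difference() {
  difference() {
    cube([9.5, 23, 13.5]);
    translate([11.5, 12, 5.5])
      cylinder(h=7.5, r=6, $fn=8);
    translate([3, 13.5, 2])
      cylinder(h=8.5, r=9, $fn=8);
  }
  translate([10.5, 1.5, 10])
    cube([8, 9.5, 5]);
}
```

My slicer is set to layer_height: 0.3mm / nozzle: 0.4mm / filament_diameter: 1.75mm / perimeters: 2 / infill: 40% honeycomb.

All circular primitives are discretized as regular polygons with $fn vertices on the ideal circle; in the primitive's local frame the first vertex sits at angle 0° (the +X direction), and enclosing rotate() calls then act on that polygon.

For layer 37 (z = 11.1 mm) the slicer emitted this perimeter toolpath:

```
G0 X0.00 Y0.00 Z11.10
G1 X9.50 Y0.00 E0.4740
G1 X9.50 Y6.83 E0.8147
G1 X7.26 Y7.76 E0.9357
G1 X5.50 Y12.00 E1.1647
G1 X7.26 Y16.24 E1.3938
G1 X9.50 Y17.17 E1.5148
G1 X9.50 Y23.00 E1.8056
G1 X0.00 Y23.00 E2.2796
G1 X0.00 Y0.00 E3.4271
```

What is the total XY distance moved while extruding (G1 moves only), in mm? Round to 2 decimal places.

68.69 mm

Sum the Euclidean lengths of each G1 segment: total = 68.69 mm.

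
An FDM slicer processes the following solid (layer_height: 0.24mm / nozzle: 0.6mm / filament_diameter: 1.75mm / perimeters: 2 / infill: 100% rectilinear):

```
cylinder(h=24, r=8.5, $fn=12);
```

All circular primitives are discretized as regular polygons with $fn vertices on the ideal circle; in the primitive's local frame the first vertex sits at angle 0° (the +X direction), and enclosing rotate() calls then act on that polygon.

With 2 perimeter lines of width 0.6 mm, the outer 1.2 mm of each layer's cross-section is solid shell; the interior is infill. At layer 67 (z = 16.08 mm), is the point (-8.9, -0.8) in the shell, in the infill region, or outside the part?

outside

At z = 16.08 mm: the r=8.5 cylinder gives a regular 12-gon of circumradius 8.5 (constant along its height). Overall, the cross-section is a single solid region. The nearest boundary edge runs (-8.50, 0.00)→(-7.36, -4.25); distance from the point to it = 0.59 mm. The point is not inside any of the regions above, so it lies outside the cross-section (0.59 mm from the nearest boundary).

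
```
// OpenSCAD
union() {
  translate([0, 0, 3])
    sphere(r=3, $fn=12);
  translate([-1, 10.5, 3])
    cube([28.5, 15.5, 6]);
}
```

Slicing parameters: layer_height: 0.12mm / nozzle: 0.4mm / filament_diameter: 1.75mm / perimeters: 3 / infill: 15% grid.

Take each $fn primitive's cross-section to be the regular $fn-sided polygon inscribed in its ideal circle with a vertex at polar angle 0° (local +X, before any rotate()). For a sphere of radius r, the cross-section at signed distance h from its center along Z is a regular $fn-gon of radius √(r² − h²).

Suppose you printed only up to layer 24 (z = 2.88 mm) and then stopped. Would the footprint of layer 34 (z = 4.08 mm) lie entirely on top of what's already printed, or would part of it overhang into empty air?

part overhangs

Compare the two slices. At z = 2.88: the r=3 sphere contributes a regular 12-gon of circumradius √(3²−0.12²) = 2.998 (area = (12/2)·2.998²·sin(360°/12) = 26.96 mm²); the cube at (-1, 10.5) is not intersected at this z (z outside [3, 9]); Merging all regions: only the r=3 sphere is present, so the union is just that shape — area = 26.96 mm². At z = 4.08: the r=3 sphere contributes a regular 12-gon of circumradius √(3²−1.08²) = 2.799 (area = (12/2)·2.799²·sin(360°/12) = 23.50 mm²); the cube at (-1, 10.5) is present — its section is the full 28.5×15.5 rectangle (area 441.75 mm²); Taking the union: the 2 present regions are separate (no shared area or edge), so areas and boundary lengths simply add and each stays a separate island — area = 465.25 mm². Checking containment: at z = 4.08 the cross-section extends beyond the z = 2.88 cross-section by about 441.75 mm².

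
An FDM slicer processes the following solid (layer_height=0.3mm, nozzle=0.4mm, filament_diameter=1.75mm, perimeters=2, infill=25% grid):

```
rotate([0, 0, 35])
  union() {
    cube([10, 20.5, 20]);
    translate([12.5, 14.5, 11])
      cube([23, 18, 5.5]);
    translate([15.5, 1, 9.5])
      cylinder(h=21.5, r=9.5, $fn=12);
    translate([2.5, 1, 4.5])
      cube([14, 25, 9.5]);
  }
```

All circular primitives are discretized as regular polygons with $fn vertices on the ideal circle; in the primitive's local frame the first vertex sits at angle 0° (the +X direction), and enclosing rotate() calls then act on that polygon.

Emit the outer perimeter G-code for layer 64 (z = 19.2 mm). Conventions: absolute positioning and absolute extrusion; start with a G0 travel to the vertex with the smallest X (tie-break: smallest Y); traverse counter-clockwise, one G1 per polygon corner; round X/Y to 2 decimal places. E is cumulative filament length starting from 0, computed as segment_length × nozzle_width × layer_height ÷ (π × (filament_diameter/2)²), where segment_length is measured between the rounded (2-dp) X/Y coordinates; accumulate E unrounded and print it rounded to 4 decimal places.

G0 X-11.76 Y16.79 Z19.20
G1 X0.00 Y0.00 E1.0227
G1 X5.13 Y3.60 E1.3354
G1 X8.11 Y1.10 E1.5294
G1 X12.95 Y0.25 E1.7746
G1 X17.57 Y1.93 E2.0198
G1 X20.73 Y5.69 E2.2649
G1 X21.59 Y10.54 E2.5106
G1 X19.91 Y15.16 E2.7559
G1 X16.14 Y18.32 E3.0013
G1 X11.30 Y19.17 E3.2465
G1 X6.67 Y17.49 E3.4922
G1 X3.51 Y13.72 E3.7376
G1 X3.33 Y12.68 E3.7903
G1 X-3.57 Y22.53 E4.3903
G1 X-11.76 Y16.79 E4.8892

At z = 19.2 mm: the cube is present — its section is the full 10×20.5 rectangle; the cube at (12.5, 14.5) is not intersected at this z (z outside [11, 16.5]); the r=9.5 cylinder at (15.5, 1) contributes a regular 12-gon of circumradius 9.5; the cube at (2.5, 1) is absent (z outside [4.5, 14]); Combining (union): the regions partially overlap (shared area 23.56 mm²), so overlapping operands fuse into one piece — 1 connected region; (whole slice rotated 35° about Z — lengths, areas and connectivity unchanged). The outline is a single polygon with 15 vertices. Extrusion per mm of travel: 0.4 × 0.3 / (π × 0.875²) = 0.049890. Accumulating E over each segment gives final E = 4.8892.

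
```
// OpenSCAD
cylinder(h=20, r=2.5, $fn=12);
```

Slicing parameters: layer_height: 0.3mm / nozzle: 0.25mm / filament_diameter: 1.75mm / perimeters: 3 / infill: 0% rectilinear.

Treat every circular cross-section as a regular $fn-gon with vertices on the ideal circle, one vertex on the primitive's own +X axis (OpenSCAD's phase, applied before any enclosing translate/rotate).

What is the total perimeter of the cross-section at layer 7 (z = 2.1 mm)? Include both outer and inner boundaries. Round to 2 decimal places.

15.53 mm

At z = 2.1 mm: the cylinder: section is a regular 12-gon, circumradius r=2.5 (perimeter = 2·12·2.500·sin(180°/12) = 15.53 mm). Overall, the cross-section is a single solid region. Total boundary length (outer) = 15.53 mm.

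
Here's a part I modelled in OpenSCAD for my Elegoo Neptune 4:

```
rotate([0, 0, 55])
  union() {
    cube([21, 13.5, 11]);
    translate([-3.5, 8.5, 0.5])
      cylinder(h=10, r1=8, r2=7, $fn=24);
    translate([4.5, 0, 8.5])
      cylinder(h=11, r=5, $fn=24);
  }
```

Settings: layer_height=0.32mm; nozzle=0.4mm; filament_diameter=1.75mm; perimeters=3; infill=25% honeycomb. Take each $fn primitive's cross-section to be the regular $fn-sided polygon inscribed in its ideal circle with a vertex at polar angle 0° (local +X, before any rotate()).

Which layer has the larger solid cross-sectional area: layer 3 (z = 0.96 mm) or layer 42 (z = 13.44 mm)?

Layer 3 (z = 0.96): the 21×13.5 cube contributes its full rectangle (area 283.50 mm²); the cone at (-3.5, 8.5) (r1=8→r2=7) has section circumradius 7.954 here — a regular 24-gon (area = (24/2)·7.954²·sin(360°/24) = 196.49 mm²); the cylinder at (4.5, 0) does not reach this height (z outside [8.5, 19.5]); Combining (union): the regions partially overlap — summed areas 479.99 mm² minus the doubly-counted overlap 41.60 mm² gives 438.39 mm² — area = 438.39 mm²; (rotated 55° about Z; rotation is an isometry so areas/perimeters/island counts are preserved). So its area = 438.39 mm². Layer 42 (z = 13.44): the cube does not reach this height (z outside [0, 11]); the cone at (-3.5, 8.5) is not intersected at this z (z outside [0.5, 10.5]); the cylinder at (4.5, 0): section is a regular 24-gon, circumradius r=5 (area = (24/2)·5.000²·sin(360°/24) = 77.65 mm²); Combining (union): only the r=5 cylinder at (4.5, 0) is present, so the union is just that shape — area = 77.65 mm²; (whole slice rotated 55° about Z — lengths, areas and connectivity unchanged). So its area = 77.65 mm². Layer 3 is larger (438.39 vs 77.65 mm²).

layer 3 (z = 0.96 mm)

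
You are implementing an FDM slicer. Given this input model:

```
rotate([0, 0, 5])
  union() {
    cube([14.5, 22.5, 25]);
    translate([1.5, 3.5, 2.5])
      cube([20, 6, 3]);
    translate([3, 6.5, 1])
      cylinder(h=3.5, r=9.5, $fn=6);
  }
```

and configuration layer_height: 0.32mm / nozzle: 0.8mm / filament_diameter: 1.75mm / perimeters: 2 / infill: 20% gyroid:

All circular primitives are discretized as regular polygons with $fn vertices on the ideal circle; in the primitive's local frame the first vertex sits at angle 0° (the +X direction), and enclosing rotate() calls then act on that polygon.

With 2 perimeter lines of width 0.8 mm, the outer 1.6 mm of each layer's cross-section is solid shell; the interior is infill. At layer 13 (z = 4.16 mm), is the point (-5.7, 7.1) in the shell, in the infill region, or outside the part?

shell

At z = 4.16 mm: the cube is present — its section is the full 14.5×22.5 rectangle; the cube at (1.5, 3.5) is present — its section is the full 20×6 rectangle; the r=9.5 cylinder at (3, 6.5) gives a regular 6-gon of circumradius 9.5 (constant along its height); Combining (union): the regions partially overlap (shared area 230.35 mm²), so overlapping operands fuse into one piece — 1 connected region; (whole slice rotated 5° about Z — lengths, areas and connectivity unchanged). Overall, the cross-section is a single solid region. Undo the 5° rotation: the query point maps to (-5.060, 7.570) in the un-rotated model frame. The nearest boundary edge runs (-6.50, 6.50)→(-1.75, 14.73); distance from the point to it = 0.71 mm. The point is inside the cross-section, 0.71 mm from the nearest boundary — within the 1.6 mm shell band (2 × 0.8).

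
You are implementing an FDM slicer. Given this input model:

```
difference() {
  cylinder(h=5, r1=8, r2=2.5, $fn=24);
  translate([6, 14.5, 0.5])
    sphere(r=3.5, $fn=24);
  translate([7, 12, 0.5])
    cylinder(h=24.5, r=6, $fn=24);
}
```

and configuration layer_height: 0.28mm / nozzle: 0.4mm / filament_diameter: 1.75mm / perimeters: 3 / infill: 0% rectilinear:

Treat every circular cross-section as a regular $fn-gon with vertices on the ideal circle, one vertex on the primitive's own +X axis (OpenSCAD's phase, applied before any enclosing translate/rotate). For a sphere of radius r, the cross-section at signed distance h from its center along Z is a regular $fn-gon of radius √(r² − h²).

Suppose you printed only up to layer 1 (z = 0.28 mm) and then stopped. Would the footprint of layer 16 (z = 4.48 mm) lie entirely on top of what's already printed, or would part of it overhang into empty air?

entirely on top

Compare the two slices. At z = 0.28: the cone (r1=8→r2=2.5) has section circumradius 7.692 here — a regular 24-gon (area = (24/2)·7.692²·sin(360°/24) = 183.76 mm²); the r=3.5 sphere at (6, 14.5) slices to a regular 24-gon of circumradius 3.493 (√(r²−h²) with h=0.22 from center) (area = (24/2)·3.493²·sin(360°/24) = 37.90 mm²); the cylinder at (7, 12) is absent (z outside [0.5, 25]); After the difference (first − rest): starting from the cone (183.76 mm²), the r=3.5 sphere at (6, 14.5) misses the remaining region (no effect) — area = 183.76 mm². At z = 4.48: the cone (r1=8→r2=2.5) has section circumradius 3.072 here — a regular 24-gon (area = (24/2)·3.072²·sin(360°/24) = 29.31 mm²); the sphere at (6, 14.5) does not reach this height (|z−center|=3.980 > r=3.5); the r=6 cylinder at (7, 12) gives a regular 24-gon of circumradius 6 (constant along its height) (area = (24/2)·6.000²·sin(360°/24) = 111.81 mm²); After the difference (first − rest): starting from the cone (29.31 mm²), the r=6 cylinder at (7, 12) misses the remaining region (no effect) — area = 29.31 mm². Checking containment: the cross-section at z = 4.48 is a subset of the cross-section at z = 0.28.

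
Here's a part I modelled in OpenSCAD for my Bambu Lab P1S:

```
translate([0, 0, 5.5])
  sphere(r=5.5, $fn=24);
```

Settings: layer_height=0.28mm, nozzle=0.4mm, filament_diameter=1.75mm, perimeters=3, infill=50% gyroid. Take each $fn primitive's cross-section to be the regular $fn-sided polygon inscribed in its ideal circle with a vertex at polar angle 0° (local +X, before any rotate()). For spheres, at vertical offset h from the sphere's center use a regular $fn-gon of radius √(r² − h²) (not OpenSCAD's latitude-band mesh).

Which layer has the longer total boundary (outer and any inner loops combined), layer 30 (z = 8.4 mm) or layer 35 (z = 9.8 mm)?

Layer 30 (z = 8.4): the sphere: section is a regular 24-gon, circumradius = √(r²−h²) = √(5.5²−2.9²) = 4.673 (perimeter = 2·24·4.673·sin(180°/24) = 29.28 mm). So its perimeter = 29.28 mm. Layer 35 (z = 9.8): the r=5.5 sphere slices to a regular 24-gon of circumradius 3.429 (√(r²−h²) with h=4.3 from center) (perimeter = 2·24·3.429·sin(180°/24) = 21.49 mm). So its perimeter = 21.49 mm. Layer 30 is larger (29.28 vs 21.49 mm).

layer 30 (z = 8.4 mm)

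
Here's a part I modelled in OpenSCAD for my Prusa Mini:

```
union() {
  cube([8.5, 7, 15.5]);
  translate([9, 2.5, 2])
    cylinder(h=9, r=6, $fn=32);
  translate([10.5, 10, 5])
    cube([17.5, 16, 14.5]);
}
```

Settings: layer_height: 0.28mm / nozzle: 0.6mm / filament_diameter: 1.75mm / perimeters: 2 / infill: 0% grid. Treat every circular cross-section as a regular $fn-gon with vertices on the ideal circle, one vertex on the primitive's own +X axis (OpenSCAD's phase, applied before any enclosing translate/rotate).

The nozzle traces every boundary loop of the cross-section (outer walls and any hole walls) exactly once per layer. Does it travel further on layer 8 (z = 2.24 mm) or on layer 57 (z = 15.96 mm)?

Layer 8 (z = 2.24): the 8.5×7 cube contributes its full rectangle (perimeter 31.00 mm); the r=6 cylinder at (9, 2.5) contributes a regular 32-gon of circumradius 6 (perimeter = 2·32·6.000·sin(180°/32) = 37.64 mm); the cube at (10.5, 10) does not reach this height (z outside [5, 19.5]); Merging all regions: the regions partially overlap (shared area 35.10 mm²), so the edge portions inside another operand are dropped and the merged outline is re-measured after clipping — boundary = 45.58 mm. So its perimeter = 45.58 mm. Layer 57 (z = 15.96): the cube is not intersected at this z (z outside [0, 15.5]); the cylinder at (9, 2.5) does not reach this height (z outside [2, 11]); the 17.5×16 cube at (10.5, 10) contributes its full rectangle (perimeter 67.00 mm); Combining (union): only the 17.5×16 cube at (10.5, 10) is present, so the union is just that shape — boundary = 67.00 mm. So its perimeter = 67.00 mm. Layer 57 is larger (67.00 vs 45.58 mm).

layer 57 (z = 15.96 mm)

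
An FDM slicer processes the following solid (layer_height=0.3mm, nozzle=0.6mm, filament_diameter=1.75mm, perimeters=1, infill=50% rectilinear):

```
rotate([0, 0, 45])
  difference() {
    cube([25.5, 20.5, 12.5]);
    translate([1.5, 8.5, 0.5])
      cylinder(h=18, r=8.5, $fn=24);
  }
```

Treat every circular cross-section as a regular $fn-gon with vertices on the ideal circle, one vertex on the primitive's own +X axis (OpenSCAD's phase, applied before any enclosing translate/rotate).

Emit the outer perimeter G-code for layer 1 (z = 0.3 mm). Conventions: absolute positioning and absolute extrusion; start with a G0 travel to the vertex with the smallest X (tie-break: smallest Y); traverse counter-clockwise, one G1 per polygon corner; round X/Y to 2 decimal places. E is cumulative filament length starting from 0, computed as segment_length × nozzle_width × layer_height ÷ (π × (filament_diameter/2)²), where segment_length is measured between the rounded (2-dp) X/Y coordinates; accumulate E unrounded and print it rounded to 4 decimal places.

At z = 0.3 mm: the cube is present — its section is the full 25.5×20.5 rectangle; the cylinder at (1.5, 8.5) is not intersected at this z (z outside [0.5, 18.5]); Subtracting the remaining from the first: none of the subtracted shapes is present at this height, so the 25.5×20.5 cube is unchanged — 1 connected region; (rotated 45° about Z; rotation is an isometry so areas/perimeters/island counts are preserved). The outline is a single polygon with 4 vertices. Extrusion per mm of travel: 0.6 × 0.3 / (π × 0.875²) = 0.074835. Accumulating E over each segment gives final E = 6.8855.

G0 X-14.50 Y14.50 Z0.30
G1 X0.00 Y0.00 E1.5346
G1 X18.03 Y18.03 E3.4428
G1 X3.54 Y32.53 E4.9768
G1 X-14.50 Y14.50 E6.8855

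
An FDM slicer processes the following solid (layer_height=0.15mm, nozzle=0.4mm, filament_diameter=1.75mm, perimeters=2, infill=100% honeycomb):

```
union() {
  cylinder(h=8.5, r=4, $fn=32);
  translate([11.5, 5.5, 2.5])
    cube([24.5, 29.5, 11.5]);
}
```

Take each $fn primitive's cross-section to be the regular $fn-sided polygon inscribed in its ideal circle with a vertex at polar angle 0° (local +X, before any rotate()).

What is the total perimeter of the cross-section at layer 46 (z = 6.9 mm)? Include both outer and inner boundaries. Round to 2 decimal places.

133.09 mm

At z = 6.9 mm: the r=4 cylinder contributes a regular 32-gon of circumradius 4 (perimeter = 2·32·4.000·sin(180°/32) = 25.09 mm); the cube at (11.5, 5.5) is present — its section is the full 24.5×29.5 rectangle (perimeter 108.00 mm); Merging all regions: the 2 present regions are separate (no shared area or edge), so areas and boundary lengths simply add and each stays a separate island — boundary = 133.09 mm. Overall, the cross-section has 2 separate islands. Total boundary length (outer) = 133.09 mm.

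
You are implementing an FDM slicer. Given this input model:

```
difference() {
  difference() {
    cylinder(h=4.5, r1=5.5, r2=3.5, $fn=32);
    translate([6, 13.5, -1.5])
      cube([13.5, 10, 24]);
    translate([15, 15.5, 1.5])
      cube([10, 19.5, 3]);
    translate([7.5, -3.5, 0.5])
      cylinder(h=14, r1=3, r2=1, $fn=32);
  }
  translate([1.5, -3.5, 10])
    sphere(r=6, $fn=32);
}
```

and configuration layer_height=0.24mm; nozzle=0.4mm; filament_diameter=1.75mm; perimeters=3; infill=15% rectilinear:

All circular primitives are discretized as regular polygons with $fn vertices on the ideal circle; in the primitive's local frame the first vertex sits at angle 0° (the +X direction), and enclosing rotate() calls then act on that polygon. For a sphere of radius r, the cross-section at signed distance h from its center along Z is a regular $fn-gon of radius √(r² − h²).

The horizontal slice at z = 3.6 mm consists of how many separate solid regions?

At z = 3.6 mm: the cone (r1=5.5→r2=3.5) has section circumradius 3.900 here — a regular 32-gon; the cube at (6, 13.5) is present — its section is the full 13.5×10 rectangle; the 10×19.5 cube at (15, 15.5) contributes its full rectangle; the cone at (7.5, -3.5) contributes a regular 32-gon of circumradius 2.557 (interpolated between r1=3 and r2=1 at t=0.221); Taking the first minus the rest: starting from the cone, the 13.5×10 cube at (6, 13.5) misses the remaining region (no effect); the 10×19.5 cube at (15, 15.5) misses the remaining region (no effect); the cone at (7.5, -3.5) misses the remaining region (no effect) — 1 connected region; the sphere at (1.5, -3.5) does not reach this height (|z−center|=6.400 > r=6); After the difference (first − rest): none of the subtracted shapes is present at this height, so that combined region is unchanged — 1 connected region. The result has 1 disconnected region.

1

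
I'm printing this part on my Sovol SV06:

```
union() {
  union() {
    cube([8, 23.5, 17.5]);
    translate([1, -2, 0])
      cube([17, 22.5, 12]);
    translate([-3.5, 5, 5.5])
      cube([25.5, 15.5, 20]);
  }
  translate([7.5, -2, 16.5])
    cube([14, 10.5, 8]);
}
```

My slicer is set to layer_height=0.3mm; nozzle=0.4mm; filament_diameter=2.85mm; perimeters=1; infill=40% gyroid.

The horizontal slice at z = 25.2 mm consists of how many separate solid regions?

1

At z = 25.2 mm: the cube is not intersected at this z (z outside [0, 17.5]); the cube at (1, -2) does not reach this height (z outside [0, 12]); the cube at (-3.5, 5) is present — its section is the full 25.5×15.5 rectangle; Combining (union): only the 25.5×15.5 cube at (-3.5, 5) is present, so the union is just that shape — 1 connected region; the cube at (7.5, -2) does not reach this height (z outside [16.5, 24.5]); Combining (union): only that combined region is present, so the union is just that shape — 1 connected region. The result has 1 disconnected region.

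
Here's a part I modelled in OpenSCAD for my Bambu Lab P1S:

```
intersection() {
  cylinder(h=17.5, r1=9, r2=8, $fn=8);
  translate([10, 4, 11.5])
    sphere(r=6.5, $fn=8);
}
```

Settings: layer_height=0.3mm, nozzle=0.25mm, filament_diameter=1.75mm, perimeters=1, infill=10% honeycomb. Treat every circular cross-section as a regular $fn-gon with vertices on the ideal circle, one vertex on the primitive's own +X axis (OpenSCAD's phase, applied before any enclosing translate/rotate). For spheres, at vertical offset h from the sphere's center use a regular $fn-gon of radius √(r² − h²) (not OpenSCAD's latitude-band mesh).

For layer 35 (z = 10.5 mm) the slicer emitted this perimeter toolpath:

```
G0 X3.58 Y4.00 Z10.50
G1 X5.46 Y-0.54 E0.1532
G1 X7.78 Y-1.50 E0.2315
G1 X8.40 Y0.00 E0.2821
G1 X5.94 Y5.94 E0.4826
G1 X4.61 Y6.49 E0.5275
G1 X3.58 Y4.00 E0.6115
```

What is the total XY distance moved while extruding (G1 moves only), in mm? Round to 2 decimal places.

Sum the Euclidean lengths of each G1 segment: total = 19.61 mm.

19.61 mm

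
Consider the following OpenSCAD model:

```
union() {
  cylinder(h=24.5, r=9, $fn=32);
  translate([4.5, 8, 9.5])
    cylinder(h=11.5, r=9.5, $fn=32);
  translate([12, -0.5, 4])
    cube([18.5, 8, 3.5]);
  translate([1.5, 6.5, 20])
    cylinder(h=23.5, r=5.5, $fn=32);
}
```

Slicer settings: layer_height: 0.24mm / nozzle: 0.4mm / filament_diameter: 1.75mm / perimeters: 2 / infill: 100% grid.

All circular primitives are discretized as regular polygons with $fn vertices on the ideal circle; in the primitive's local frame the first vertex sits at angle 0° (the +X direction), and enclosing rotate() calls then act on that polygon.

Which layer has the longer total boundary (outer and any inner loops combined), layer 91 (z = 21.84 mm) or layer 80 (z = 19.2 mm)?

layer 80 (z = 19.2 mm)

Layer 91 (z = 21.84): the r=9 cylinder gives a regular 32-gon of circumradius 9 (constant along its height) (perimeter = 2·32·9.000·sin(180°/32) = 56.46 mm); the cylinder at (4.5, 8) is not intersected at this z (z outside [9.5, 21]); the cube at (12, -0.5) is absent (z outside [4, 7.5]); the r=5.5 cylinder at (1.5, 6.5) contributes a regular 32-gon of circumradius 5.5 (perimeter = 2·32·5.500·sin(180°/32) = 34.50 mm); Combining (union): the regions partially overlap (shared area 65.91 mm²), so the edge portions inside another operand are dropped and the merged outline is re-measured after clipping — boundary = 61.06 mm. So its perimeter = 61.06 mm. Layer 80 (z = 19.2): the r=9 cylinder gives a regular 32-gon of circumradius 9 (constant along its height) (perimeter = 2·32·9.000·sin(180°/32) = 56.46 mm); the cylinder at (4.5, 8): section is a regular 32-gon, circumradius r=9.5 (perimeter = 2·32·9.500·sin(180°/32) = 59.59 mm); the cube at (12, -0.5) is absent (z outside [4, 7.5]); the cylinder at (1.5, 6.5) is not intersected at this z (z outside [20, 43.5]); Taking the union: the regions partially overlap (shared area 105.00 mm²), so the edge portions inside another operand are dropped and the merged outline is re-measured after clipping — boundary = 77.29 mm. So its perimeter = 77.29 mm. Layer 80 is larger (77.29 vs 61.06 mm).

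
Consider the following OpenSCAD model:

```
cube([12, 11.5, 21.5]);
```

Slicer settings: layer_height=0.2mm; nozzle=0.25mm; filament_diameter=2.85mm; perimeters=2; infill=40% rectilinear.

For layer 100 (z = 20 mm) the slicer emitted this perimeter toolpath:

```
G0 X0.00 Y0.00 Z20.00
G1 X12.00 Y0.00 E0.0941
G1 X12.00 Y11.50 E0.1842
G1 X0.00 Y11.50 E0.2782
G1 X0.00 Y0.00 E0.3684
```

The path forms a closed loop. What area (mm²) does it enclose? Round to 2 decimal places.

Apply the shoelace formula to the sequence of (X, Y) vertices; enclosed area = 138.00 mm².

138.00 mm²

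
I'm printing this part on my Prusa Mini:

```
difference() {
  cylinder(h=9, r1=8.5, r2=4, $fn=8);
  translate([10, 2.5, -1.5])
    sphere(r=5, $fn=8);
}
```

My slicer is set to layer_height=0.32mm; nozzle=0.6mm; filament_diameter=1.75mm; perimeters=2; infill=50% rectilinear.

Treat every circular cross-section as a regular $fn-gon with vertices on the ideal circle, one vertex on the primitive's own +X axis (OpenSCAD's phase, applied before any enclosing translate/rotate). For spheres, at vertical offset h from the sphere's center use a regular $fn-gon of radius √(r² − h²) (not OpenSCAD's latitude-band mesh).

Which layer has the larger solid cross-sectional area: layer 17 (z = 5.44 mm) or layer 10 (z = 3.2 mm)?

Layer 17 (z = 5.44): the cone (r1=8.5→r2=4) has section circumradius 5.780 here — a regular 8-gon (area = (8/2)·5.780²·sin(360°/8) = 94.49 mm²); the sphere at (10, 2.5) does not reach this height (|z−center|=6.940 > r=5); Subtracting the remaining from the first: none of the subtracted shapes is present at this height, so the cone is unchanged — area = 94.49 mm². So its area = 94.49 mm². Layer 10 (z = 3.2): the cone (r1=8.5→r2=4) has section circumradius 6.900 here — a regular 8-gon (area = (8/2)·6.900²·sin(360°/8) = 134.66 mm²); the r=5 sphere at (10, 2.5) slices to a regular 8-gon of circumradius 1.706 (√(r²−h²) with h=4.7 from center) (area = (8/2)·1.706²·sin(360°/8) = 8.23 mm²); Subtracting the remaining from the first: starting from the cone (134.66 mm²), the r=5 sphere at (10, 2.5) misses the remaining region (no effect) — area = 134.66 mm². So its area = 134.66 mm². Layer 10 is larger (134.66 vs 94.49 mm²).

layer 10 (z = 3.2 mm)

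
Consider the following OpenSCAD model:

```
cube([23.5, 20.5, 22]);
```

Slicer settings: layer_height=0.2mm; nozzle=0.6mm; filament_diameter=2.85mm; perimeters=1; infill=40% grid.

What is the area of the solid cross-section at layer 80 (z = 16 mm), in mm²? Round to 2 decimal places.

At z = 16 mm: the cube is present — its section is the full 23.5×20.5 rectangle (area 481.75 mm²). Overall, the cross-section is a single solid region. Net area = 481.75 mm².

481.75 mm²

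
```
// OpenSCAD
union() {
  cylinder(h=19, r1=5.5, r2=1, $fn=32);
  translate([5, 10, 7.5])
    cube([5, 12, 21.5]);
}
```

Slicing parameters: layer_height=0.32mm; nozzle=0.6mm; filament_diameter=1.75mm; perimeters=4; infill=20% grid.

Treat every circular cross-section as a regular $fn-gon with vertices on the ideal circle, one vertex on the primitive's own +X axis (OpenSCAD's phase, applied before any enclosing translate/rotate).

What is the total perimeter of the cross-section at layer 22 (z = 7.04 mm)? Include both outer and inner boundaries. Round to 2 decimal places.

24.04 mm

At z = 7.04 mm: the cone (r1=5.5→r2=1) has section circumradius 3.833 here — a regular 32-gon (perimeter = 2·32·3.833·sin(180°/32) = 24.04 mm); the cube at (5, 10) is not intersected at this z (z outside [7.5, 29]); Merging all regions: only the cone is present, so the union is just that shape — boundary = 24.04 mm. Overall, the cross-section is a single solid region. Total boundary length (outer) = 24.04 mm.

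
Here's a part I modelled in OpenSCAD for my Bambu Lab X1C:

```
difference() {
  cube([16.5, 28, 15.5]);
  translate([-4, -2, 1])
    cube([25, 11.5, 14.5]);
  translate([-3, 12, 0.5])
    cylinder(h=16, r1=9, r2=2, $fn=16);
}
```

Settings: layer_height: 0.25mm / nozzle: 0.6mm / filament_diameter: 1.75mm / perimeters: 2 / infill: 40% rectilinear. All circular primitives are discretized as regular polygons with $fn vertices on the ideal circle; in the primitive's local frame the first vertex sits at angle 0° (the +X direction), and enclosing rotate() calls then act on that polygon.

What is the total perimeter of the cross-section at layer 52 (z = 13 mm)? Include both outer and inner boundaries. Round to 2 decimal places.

At z = 13 mm: the cube is present — its section is the full 16.5×28 rectangle (perimeter 89.00 mm); the 25×11.5 cube at (-4, -2) contributes its full rectangle (perimeter 73.00 mm); the cone at (-3, 12): at t=0.781 of its height the radius interpolates to r₁+(r₂−r₁)t = 3.531, giving a regular 16-gon of that circumradius (perimeter = 2·16·3.531·sin(180°/16) = 22.05 mm); Taking the first minus the rest: starting from the 16.5×28 cube, the 25×11.5 cube at (-4, -2) partially overlaps it — only the 156.75 mm² overlap (of its 287.50 mm²) is removed, clipping the outline; the cone at (-3, 12) partially overlaps it — only the 1.18 mm² overlap (of its 38.18 mm²) is removed, clipping the outline — boundary = 70.21 mm. Overall, the cross-section is a single solid region. Total boundary length (outer) = 70.21 mm.

70.21 mm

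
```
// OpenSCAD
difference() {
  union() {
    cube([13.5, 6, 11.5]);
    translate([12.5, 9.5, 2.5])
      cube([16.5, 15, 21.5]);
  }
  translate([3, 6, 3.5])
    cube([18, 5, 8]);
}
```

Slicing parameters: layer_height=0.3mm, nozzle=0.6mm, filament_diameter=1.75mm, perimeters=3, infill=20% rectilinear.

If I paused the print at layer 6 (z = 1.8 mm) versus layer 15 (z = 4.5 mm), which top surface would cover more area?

Layer 6 (z = 1.8): the 13.5×6 cube contributes its full rectangle (area 81.00 mm²); the cube at (12.5, 9.5) is absent (z outside [2.5, 24]); Combining (union): only the 13.5×6 cube is present, so the union is just that shape — area = 81.00 mm²; the cube at (3, 6) does not reach this height (z outside [3.5, 11.5]); After the difference (first − rest): none of the subtracted shapes is present at this height, so the result so far is unchanged — area = 81.00 mm². So its area = 81.00 mm². Layer 15 (z = 4.5): the 13.5×6 cube contributes its full rectangle (area 81.00 mm²); the cube at (12.5, 9.5) (footprint 16.5×15) is included at this height (area 247.50 mm²); Combining (union): the 2 present regions are separate (no shared area or edge), so areas and boundary lengths simply add and each stays a separate island — area = 328.50 mm²; the cube at (3, 6) is present — its section is the full 18×5 rectangle (area 90.00 mm²); After the difference (first − rest): starting from that combined region (328.50 mm²), the 18×5 cube at (3, 6) partially overlaps it — only the 12.75 mm² overlap (of its 90.00 mm²) is removed, clipping the outline — area = 315.75 mm². So its area = 315.75 mm². Layer 15 is larger (315.75 vs 81.00 mm²).

layer 15 (z = 4.5 mm)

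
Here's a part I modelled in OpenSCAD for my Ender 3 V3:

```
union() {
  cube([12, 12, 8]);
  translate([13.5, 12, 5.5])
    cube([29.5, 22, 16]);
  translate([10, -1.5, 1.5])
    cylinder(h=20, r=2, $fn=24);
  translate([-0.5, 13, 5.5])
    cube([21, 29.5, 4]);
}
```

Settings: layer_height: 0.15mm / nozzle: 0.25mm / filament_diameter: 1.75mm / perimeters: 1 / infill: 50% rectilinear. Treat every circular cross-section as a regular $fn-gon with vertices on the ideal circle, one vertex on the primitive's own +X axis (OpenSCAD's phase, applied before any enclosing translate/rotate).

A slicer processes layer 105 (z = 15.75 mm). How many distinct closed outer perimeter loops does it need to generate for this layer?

At z = 15.75 mm: the cube does not reach this height (z outside [0, 8]); the cube at (13.5, 12) (footprint 29.5×22) is included at this height; the r=2 cylinder at (10, -1.5) contributes a regular 24-gon of circumradius 2; the cube at (-0.5, 13) does not reach this height (z outside [5.5, 9.5]); Combining (union): the 2 present regions are separate (no shared area or edge), so areas and boundary lengths simply add and each stays a separate island — 2 connected regions. The result has 2 disconnected regions.

2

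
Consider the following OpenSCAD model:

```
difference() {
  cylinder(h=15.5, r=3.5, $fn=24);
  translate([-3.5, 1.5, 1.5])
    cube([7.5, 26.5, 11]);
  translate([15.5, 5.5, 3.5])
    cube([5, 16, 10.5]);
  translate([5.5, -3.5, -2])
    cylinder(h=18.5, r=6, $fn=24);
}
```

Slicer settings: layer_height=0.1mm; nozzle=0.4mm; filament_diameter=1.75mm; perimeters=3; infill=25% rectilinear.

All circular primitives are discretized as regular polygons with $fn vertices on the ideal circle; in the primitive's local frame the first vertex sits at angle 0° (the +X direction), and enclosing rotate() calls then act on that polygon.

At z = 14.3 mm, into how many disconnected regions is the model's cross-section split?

1

At z = 14.3 mm: the r=3.5 cylinder contributes a regular 24-gon of circumradius 3.5; the cube at (-3.5, 1.5) does not reach this height (z outside [1.5, 12.5]); the cube at (15.5, 5.5) is absent (z outside [3.5, 14]); the r=6 cylinder at (5.5, -3.5) contributes a regular 24-gon of circumradius 6; Taking the first minus the rest: starting from the r=3.5 cylinder, the r=6 cylinder at (5.5, -3.5) partially overlaps it — only the 13.06 mm² overlap (of its 111.81 mm²) is removed, clipping the outline — 1 connected region. The result has 1 disconnected region.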